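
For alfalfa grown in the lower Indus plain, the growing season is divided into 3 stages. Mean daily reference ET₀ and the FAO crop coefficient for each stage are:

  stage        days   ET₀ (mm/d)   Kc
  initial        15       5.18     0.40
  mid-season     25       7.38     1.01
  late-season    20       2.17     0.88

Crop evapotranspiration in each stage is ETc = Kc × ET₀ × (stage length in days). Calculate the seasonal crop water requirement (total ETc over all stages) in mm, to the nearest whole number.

256 mm

initial: 0.40 × 5.18 × 15 = 31.08 mm
mid-season: 1.01 × 7.38 × 25 = 186.35 mm
late-season: 0.88 × 2.17 × 20 = 38.19 mm
Seasonal total = 255.62 mm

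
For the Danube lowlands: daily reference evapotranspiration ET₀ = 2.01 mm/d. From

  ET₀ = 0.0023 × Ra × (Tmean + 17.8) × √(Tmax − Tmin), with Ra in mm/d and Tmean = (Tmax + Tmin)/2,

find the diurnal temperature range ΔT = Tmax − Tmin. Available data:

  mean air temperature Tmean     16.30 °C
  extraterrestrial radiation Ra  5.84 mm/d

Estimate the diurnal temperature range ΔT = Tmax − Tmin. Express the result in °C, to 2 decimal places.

√ΔT = ET₀ / [0.0023 × Ra × (Tmean+17.8)] = 2.01 / (0.0023 × 5.84 × 34.10) = 4.3883
ΔT = 4.3883² = 19.257 °C

19.26 °C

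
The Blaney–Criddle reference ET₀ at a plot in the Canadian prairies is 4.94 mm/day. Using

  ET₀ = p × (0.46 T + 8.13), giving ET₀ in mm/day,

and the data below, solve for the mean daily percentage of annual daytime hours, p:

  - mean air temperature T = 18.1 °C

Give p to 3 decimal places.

p = ET₀ / (0.46 T + 8.13) = 4.94 / (0.46 × 18.1 + 8.13) = 4.94 / 16.456 = 0.3002

0.300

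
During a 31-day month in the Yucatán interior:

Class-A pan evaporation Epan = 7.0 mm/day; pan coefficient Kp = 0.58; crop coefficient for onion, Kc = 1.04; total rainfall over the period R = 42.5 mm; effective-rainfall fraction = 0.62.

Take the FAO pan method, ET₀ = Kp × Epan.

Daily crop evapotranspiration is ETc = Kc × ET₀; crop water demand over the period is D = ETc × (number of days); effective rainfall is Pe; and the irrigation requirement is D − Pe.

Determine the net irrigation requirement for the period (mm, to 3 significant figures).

105 mm

ET₀ = 0.58 × 7.0 = 4.0600 mm/d
ETc = Kc × ET₀ = 1.04 × 4.0600 = 4.2224 mm/d
Crop demand D = ETc × 31 d = 4.2224 × 31 = 130.894 mm
Pe = 0.62 × 42.5 = 26.350 mm
D − Pe = 130.894 − 26.350 = 104.544 mm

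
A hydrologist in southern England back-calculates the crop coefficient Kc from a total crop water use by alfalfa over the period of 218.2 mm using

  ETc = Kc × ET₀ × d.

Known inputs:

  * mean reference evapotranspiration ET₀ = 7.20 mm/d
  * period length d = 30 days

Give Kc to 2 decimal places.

1.01

ETc = Kc × ET₀ × d  ⇒  Kc = ETc / (ET₀ × d)
Kc = 218.2 / (7.20 × 30) = 218.2 / 216.00 = 1.0102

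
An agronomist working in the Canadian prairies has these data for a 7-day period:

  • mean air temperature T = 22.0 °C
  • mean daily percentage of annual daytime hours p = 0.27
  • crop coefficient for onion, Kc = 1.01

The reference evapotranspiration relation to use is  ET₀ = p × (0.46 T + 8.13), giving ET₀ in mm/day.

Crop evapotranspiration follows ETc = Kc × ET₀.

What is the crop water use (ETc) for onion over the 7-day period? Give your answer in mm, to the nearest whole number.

ET₀ = 0.27 × (0.46 × 22.0 + 8.13) = 0.27 × 18.250 = 4.9275 mm/d
ETc = Kc × ET₀ = 1.01 × 4.9275 = 4.9768 mm/d
Over 7 days: 4.9768 × 7 = 34.838 mm

35 mm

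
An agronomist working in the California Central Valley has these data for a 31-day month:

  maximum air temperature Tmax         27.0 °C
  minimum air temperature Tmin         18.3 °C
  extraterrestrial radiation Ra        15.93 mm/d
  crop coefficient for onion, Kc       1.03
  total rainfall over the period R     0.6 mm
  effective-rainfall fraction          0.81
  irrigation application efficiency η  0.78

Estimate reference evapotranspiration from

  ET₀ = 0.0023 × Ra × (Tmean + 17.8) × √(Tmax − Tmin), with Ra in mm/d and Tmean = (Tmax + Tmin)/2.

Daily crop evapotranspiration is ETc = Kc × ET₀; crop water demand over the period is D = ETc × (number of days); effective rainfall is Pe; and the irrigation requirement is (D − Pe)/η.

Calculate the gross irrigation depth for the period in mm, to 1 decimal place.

178.3 mm

Tmean = (27.0 + 18.3)/2 = 22.65 °C
ET₀ = 0.0023 × 15.93 × (22.65 + 17.8) × √8.7 = 0.0023 × 15.93 × 40.45 × 2.9496 = 4.3714 mm/d
ETc = Kc × ET₀ = 1.03 × 4.3714 = 4.5025 mm/d
Crop demand D = ETc × 31 d = 4.5025 × 31 = 139.578 mm
Pe = 0.81 × 0.6 = 0.486 mm
D − Pe = 139.578 − 0.486 = 139.092 mm
Gross irrigation = 139.092 / 0.78 = 178.323 mm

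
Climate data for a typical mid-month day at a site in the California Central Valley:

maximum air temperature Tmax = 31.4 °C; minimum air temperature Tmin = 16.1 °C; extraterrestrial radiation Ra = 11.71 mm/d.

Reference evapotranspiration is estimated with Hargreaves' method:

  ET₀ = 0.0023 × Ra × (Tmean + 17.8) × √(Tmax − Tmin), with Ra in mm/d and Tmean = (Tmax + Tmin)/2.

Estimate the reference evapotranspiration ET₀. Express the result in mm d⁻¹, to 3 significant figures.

4.38 mm d⁻¹

Tmean = (31.4 + 16.1)/2 = 23.75 °C
ET₀ = 0.0023 × 11.71 × (23.75 + 17.8) × √15.3 = 0.0023 × 11.71 × 41.55 × 3.9115 = 4.3772 mm/d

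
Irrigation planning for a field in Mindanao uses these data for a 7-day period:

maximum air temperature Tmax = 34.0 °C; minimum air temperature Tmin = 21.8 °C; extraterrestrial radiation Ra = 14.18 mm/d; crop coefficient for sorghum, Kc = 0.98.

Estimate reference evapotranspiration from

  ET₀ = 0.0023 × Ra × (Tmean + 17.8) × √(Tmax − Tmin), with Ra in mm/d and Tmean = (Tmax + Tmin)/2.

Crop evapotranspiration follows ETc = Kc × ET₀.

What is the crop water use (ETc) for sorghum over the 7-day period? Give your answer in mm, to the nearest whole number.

36 mm

Tmean = (34.0 + 21.8)/2 = 27.90 °C
ET₀ = 0.0023 × 14.18 × (27.90 + 17.8) × √12.2 = 0.0023 × 14.18 × 45.70 × 3.4928 = 5.2059 mm/d
ETc = Kc × ET₀ = 0.98 × 5.2059 = 5.1018 mm/d
Over 7 days: 5.1018 × 7 = 35.713 mm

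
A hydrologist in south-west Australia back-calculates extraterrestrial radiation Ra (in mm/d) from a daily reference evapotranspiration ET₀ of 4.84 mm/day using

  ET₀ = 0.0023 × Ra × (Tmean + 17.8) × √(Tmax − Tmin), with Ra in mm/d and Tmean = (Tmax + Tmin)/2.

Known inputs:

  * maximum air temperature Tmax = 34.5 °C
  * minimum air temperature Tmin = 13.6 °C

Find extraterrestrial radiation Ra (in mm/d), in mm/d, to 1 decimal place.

Tmean = 24.05 °C; √ΔT = 4.5717
Ra = ET₀ / [0.0023 × (Tmean+17.8) × √ΔT] = 4.84 / (0.0023 × 41.85 × 4.5717) = 10.999 mm/d

11.0 mm/d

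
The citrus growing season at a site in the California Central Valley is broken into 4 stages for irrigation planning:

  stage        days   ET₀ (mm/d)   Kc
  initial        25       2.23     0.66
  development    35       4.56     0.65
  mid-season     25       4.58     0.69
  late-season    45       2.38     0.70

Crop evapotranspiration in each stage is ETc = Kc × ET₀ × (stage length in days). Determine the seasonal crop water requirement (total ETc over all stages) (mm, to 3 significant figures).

initial: 0.66 × 2.23 × 25 = 36.80 mm
development: 0.65 × 4.56 × 35 = 103.74 mm
mid-season: 0.69 × 4.58 × 25 = 79.01 mm
late-season: 0.70 × 2.38 × 45 = 74.97 mm
Seasonal total = 294.52 mm

295 mm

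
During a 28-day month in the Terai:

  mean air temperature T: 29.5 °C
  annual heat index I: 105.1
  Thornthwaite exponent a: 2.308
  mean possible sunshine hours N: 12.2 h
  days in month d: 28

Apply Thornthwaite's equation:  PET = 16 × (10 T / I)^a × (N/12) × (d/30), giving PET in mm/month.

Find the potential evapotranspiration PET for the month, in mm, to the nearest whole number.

10T/I = 10 × 29.5 / 105.1 = 2.8069
(10T/I)^a = 2.8069^2.308 = 10.8270
Uncorrected PET = 16 × 10.8270 = 173.232 mm
Correction = (N/12)(d/30) = (12.2/12)(28/30) = 0.9489
PET = 173.232 × 0.9489 = 164.380 mm/month

164 mm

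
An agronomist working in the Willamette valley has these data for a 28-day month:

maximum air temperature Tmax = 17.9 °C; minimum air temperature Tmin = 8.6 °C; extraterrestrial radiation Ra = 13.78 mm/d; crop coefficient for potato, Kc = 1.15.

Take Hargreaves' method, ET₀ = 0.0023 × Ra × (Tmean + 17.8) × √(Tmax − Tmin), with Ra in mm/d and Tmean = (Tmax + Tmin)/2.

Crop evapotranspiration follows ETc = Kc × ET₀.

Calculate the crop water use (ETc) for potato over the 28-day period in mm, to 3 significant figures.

Tmean = (17.9 + 8.6)/2 = 13.25 °C
ET₀ = 0.0023 × 13.78 × (13.25 + 17.8) × √9.3 = 0.0023 × 13.78 × 31.05 × 3.0496 = 3.0011 mm/d
ETc = Kc × ET₀ = 1.15 × 3.0011 = 3.4513 mm/d
Over 28 days: 3.4513 × 28 = 96.636 mm

96.6 mm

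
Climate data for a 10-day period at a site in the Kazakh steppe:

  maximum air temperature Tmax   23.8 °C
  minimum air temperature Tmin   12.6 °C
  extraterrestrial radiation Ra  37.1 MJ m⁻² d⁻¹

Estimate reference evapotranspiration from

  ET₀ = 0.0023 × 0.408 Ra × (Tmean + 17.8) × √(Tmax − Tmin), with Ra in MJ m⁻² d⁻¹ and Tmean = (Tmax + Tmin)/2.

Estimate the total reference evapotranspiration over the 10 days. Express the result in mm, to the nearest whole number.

Tmean = (23.8 + 12.6)/2 = 18.20 °C
0.408 Ra = 0.408 × 37.1 = 15.1368 mm/d equivalent
ET₀ = 0.0023 × 15.1368 × (18.20 + 17.8) × √11.2 = 0.0023 × 15.1368 × 36.00 × 3.3466 = 4.1944 mm/d
Over 10 days: 4.1944 × 10 = 41.944 mm

42 mm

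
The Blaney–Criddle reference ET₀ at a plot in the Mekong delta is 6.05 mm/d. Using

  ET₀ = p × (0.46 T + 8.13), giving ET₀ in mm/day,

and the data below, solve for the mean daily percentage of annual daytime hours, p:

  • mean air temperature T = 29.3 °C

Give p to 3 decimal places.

p = ET₀ / (0.46 T + 8.13) = 6.05 / (0.46 × 29.3 + 8.13) = 6.05 / 21.608 = 0.2800

0.280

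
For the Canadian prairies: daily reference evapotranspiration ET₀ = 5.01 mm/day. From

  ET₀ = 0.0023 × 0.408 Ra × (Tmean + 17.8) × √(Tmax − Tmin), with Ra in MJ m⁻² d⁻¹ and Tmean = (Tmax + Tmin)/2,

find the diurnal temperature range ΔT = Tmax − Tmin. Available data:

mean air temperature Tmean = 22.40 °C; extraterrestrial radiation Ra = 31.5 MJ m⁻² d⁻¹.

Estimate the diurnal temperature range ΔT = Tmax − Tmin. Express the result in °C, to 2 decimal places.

√ΔT = ET₀ / [0.0023 × 0.408 × Ra × (Tmean+17.8)] = 5.01 / (0.0023 × 12.8520 × 40.20) = 4.2161
ΔT = 4.2161² = 17.775 °C

17.78 °C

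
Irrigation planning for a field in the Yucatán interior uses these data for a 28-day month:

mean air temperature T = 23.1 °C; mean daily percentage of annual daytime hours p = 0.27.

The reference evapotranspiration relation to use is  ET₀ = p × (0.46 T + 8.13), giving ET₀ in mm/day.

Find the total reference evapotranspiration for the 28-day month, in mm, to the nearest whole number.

ET₀ = 0.27 × (0.46 × 23.1 + 8.13) = 0.27 × 18.756 = 5.0641 mm/d
Monthly total = 5.0641 × 28 = 141.795 mm

142 mm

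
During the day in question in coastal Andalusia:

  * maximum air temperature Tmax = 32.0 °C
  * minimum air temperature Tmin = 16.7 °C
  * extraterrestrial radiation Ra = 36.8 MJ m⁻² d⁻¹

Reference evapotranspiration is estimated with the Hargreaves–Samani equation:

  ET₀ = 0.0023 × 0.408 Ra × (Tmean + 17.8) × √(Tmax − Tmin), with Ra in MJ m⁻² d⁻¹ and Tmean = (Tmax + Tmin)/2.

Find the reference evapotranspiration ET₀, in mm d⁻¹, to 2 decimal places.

Tmean = (32.0 + 16.7)/2 = 24.35 °C
0.408 Ra = 0.408 × 36.8 = 15.0144 mm/d equivalent
ET₀ = 0.0023 × 15.0144 × (24.35 + 17.8) × √15.3 = 0.0023 × 15.0144 × 42.15 × 3.9115 = 5.6935 mm/d

5.69 mm d⁻¹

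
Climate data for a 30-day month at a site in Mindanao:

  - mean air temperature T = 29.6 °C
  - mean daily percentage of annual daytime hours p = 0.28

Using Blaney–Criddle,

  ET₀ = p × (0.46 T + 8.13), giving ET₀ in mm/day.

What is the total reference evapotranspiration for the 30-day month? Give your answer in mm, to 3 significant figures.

ET₀ = 0.28 × (0.46 × 29.6 + 8.13) = 0.28 × 21.746 = 6.0889 mm/d
Monthly total = 6.0889 × 30 = 182.667 mm

183 mm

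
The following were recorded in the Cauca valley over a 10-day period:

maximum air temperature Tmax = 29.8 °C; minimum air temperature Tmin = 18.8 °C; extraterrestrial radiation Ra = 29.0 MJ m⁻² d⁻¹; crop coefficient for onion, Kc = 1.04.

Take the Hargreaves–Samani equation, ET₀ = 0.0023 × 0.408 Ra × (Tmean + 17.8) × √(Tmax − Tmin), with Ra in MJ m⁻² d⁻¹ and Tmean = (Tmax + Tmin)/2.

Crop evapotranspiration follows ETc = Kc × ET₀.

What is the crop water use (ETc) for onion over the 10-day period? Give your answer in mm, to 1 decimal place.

39.5 mm

Tmean = (29.8 + 18.8)/2 = 24.30 °C
0.408 Ra = 0.408 × 29.0 = 11.8320 mm/d equivalent
ET₀ = 0.0023 × 11.8320 × (24.30 + 17.8) × √11.0 = 0.0023 × 11.8320 × 42.10 × 3.3166 = 3.7998 mm/d
ETc = Kc × ET₀ = 1.04 × 3.7998 = 3.9518 mm/d
Over 10 days: 3.9518 × 10 = 39.518 mm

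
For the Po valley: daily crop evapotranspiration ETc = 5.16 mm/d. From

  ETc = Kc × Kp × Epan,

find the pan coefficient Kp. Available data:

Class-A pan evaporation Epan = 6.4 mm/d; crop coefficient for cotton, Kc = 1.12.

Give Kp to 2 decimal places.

0.72

ETc = Kc × Kp × Epan  ⇒  Kp = ETc / (Kc × Epan)
Kp = 5.16 / (1.12 × 6.4) = 5.16 / 7.168 = 0.7199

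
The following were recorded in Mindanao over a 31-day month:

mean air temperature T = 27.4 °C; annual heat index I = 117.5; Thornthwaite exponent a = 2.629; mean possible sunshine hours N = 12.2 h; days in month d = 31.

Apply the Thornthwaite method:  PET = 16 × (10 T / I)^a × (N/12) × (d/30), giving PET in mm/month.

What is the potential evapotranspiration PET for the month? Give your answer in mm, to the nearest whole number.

10T/I = 10 × 27.4 / 117.5 = 2.3319
(10T/I)^a = 2.3319^2.629 = 9.2621
Uncorrected PET = 16 × 9.2621 = 148.194 mm
Correction = (N/12)(d/30) = (12.2/12)(31/30) = 1.0506
PET = 148.194 × 1.0506 = 155.693 mm/month

156 mm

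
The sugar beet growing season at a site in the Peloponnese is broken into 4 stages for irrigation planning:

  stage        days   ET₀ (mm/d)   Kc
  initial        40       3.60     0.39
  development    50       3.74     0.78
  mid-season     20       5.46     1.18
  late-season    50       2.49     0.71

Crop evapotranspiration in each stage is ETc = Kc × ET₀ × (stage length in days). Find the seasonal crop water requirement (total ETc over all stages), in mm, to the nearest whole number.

initial: 0.39 × 3.60 × 40 = 56.16 mm
development: 0.78 × 3.74 × 50 = 145.86 mm
mid-season: 1.18 × 5.46 × 20 = 128.86 mm
late-season: 0.71 × 2.49 × 50 = 88.40 mm
Seasonal total = 419.28 mm

419 mm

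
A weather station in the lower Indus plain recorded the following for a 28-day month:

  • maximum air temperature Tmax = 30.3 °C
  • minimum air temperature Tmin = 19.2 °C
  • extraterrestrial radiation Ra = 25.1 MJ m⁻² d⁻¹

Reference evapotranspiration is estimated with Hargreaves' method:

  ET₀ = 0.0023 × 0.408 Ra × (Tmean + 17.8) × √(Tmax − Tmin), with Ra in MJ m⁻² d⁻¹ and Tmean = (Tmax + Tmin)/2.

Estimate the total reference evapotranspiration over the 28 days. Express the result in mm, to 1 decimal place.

93.5 mm

Tmean = (30.3 + 19.2)/2 = 24.75 °C
0.408 Ra = 0.408 × 25.1 = 10.2408 mm/d equivalent
ET₀ = 0.0023 × 10.2408 × (24.75 + 17.8) × √11.1 = 0.0023 × 10.2408 × 42.55 × 3.3317 = 3.3391 mm/d
Over 28 days: 3.3391 × 28 = 93.495 mm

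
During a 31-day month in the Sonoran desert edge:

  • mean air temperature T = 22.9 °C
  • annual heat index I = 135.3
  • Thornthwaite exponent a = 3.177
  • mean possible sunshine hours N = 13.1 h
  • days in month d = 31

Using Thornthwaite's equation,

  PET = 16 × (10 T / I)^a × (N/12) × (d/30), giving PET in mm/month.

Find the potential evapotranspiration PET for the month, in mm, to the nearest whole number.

10T/I = 10 × 22.9 / 135.3 = 1.6925
(10T/I)^a = 1.6925^3.177 = 5.3215
Uncorrected PET = 16 × 5.3215 = 85.144 mm
Correction = (N/12)(d/30) = (13.1/12)(31/30) = 1.1281
PET = 85.144 × 1.1281 = 96.051 mm/month

96 mm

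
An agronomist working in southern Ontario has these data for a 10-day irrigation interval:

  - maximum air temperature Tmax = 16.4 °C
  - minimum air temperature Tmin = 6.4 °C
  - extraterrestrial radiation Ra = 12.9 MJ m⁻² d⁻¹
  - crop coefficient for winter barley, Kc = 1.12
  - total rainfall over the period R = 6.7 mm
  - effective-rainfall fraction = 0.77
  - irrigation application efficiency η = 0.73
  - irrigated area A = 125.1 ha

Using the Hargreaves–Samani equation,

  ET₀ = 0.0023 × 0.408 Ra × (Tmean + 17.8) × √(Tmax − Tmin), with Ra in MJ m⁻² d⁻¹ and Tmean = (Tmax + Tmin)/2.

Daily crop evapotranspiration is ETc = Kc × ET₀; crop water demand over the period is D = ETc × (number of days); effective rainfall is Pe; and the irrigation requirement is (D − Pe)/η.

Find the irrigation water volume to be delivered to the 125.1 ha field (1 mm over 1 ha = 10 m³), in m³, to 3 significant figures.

12600 m³

Tmean = (16.4 + 6.4)/2 = 11.40 °C
0.408 Ra = 0.408 × 12.9 = 5.2632 mm/d equivalent
ET₀ = 0.0023 × 5.2632 × (11.40 + 17.8) × √10.0 = 0.0023 × 5.2632 × 29.20 × 3.1623 = 1.1178 mm/d
ETc = Kc × ET₀ = 1.12 × 1.1178 = 1.2519 mm/d
Crop demand D = ETc × 10 d = 1.2519 × 10 = 12.519 mm
Pe = 0.77 × 6.7 = 5.159 mm
D − Pe = 12.519 − 5.159 = 7.360 mm
Gross irrigation = 7.360 / 0.73 = 10.082 mm
Volume = 10.082 mm × 125.1 ha × 10 = 12612.6 m³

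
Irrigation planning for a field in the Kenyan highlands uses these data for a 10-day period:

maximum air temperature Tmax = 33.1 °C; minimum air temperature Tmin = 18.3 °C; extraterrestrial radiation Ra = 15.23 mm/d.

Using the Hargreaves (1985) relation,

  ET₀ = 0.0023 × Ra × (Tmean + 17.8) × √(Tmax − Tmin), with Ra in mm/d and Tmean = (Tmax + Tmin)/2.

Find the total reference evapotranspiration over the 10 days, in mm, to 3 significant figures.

58.6 mm

Tmean = (33.1 + 18.3)/2 = 25.70 °C
ET₀ = 0.0023 × 15.23 × (25.70 + 17.8) × √14.8 = 0.0023 × 15.23 × 43.50 × 3.8471 = 5.8621 mm/d
Over 10 days: 5.8621 × 10 = 58.621 mm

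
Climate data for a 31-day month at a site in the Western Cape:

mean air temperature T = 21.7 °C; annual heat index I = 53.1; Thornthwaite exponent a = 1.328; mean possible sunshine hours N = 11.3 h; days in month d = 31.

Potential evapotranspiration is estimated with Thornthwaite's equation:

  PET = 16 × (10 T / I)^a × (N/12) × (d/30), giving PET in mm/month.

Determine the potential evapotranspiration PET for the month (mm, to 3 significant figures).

101 mm

10T/I = 10 × 21.7 / 53.1 = 4.0866
(10T/I)^a = 4.0866^1.328 = 6.4847
Uncorrected PET = 16 × 6.4847 = 103.755 mm
Correction = (N/12)(d/30) = (11.3/12)(31/30) = 0.9731
PET = 103.755 × 0.9731 = 100.964 mm/month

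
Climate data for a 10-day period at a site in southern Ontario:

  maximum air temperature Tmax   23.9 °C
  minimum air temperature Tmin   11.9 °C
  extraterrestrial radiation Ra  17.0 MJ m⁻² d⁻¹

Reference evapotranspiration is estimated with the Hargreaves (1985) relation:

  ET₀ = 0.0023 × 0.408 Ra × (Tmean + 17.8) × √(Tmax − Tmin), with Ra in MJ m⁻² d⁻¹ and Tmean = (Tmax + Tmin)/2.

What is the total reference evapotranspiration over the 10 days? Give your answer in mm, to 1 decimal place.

Tmean = (23.9 + 11.9)/2 = 17.90 °C
0.408 Ra = 0.408 × 17.0 = 6.9360 mm/d equivalent
ET₀ = 0.0023 × 6.9360 × (17.90 + 17.8) × √12.0 = 0.0023 × 6.9360 × 35.70 × 3.4641 = 1.9729 mm/d
Over 10 days: 1.9729 × 10 = 19.729 mm

19.7 mm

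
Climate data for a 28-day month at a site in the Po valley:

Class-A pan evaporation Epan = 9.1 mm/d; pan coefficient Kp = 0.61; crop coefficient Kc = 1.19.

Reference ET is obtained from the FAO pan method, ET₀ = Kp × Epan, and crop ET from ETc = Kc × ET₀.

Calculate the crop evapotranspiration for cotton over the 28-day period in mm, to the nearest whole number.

ET₀ = 0.61 × 9.1 = 5.5510 mm/d
ETc = Kc × ET₀ = 1.19 × 5.5510 = 6.6057 mm/d
Over 28 days: 6.6057 × 28 = 184.960 mm

185 mm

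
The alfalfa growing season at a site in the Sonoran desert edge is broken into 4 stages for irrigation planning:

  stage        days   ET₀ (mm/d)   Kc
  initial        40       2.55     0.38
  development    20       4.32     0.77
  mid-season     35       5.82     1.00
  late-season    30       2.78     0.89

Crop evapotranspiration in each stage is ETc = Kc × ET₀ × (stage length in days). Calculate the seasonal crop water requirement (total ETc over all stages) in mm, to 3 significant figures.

initial: 0.38 × 2.55 × 40 = 38.76 mm
development: 0.77 × 4.32 × 20 = 66.53 mm
mid-season: 1.00 × 5.82 × 35 = 203.70 mm
late-season: 0.89 × 2.78 × 30 = 74.23 mm
Seasonal total = 383.22 mm

383 mm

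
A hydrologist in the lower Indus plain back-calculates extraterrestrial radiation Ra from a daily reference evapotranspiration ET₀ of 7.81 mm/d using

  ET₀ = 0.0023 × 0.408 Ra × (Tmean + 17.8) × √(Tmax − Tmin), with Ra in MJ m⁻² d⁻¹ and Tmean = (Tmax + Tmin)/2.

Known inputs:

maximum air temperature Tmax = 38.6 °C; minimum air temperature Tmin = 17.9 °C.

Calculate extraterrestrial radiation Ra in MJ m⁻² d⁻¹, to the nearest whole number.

40 MJ m⁻² d⁻¹

Tmean = (38.6+17.9)/2 = 28.25 °C; ΔT = 20.7
Ra = ET₀ / [0.0023 × 0.408 × (Tmean+17.8) × √ΔT]
   = 7.81 / (0.0023 × 0.408 × 46.05 × 4.5497) = 39.724 MJ m⁻² d⁻¹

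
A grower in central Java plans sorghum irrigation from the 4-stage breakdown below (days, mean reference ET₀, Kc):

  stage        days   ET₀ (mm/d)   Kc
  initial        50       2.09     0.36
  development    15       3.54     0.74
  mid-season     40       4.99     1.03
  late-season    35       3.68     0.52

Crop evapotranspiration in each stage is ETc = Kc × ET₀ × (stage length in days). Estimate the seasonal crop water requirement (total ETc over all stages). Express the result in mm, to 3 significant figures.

349 mm

initial: 0.36 × 2.09 × 50 = 37.62 mm
development: 0.74 × 3.54 × 15 = 39.29 mm
mid-season: 1.03 × 4.99 × 40 = 205.59 mm
late-season: 0.52 × 3.68 × 35 = 66.98 mm
Seasonal total = 349.48 mm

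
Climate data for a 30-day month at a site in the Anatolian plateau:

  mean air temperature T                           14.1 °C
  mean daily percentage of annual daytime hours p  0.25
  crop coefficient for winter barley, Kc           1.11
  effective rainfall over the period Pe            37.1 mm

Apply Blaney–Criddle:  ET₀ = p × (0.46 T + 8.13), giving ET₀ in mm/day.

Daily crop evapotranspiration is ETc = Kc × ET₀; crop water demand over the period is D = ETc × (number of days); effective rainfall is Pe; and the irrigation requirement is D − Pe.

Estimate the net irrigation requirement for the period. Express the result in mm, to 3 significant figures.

ET₀ = 0.25 × (0.46 × 14.1 + 8.13) = 0.25 × 14.616 = 3.6540 mm/d
ETc = Kc × ET₀ = 1.11 × 3.6540 = 4.0559 mm/d
Crop demand D = ETc × 30 d = 4.0559 × 30 = 121.677 mm
D − Pe = 121.677 − 37.1 = 84.577 mm

84.6 mm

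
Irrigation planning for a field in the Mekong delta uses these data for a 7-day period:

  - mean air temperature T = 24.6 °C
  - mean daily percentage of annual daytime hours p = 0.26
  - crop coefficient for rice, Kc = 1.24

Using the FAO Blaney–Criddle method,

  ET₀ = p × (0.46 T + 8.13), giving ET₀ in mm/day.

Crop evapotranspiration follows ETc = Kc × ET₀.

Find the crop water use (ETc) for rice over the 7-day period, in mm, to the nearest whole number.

ET₀ = 0.26 × (0.46 × 24.6 + 8.13) = 0.26 × 19.446 = 5.0560 mm/d
ETc = Kc × ET₀ = 1.24 × 5.0560 = 6.2694 mm/d
Over 7 days: 6.2694 × 7 = 43.886 mm

44 mm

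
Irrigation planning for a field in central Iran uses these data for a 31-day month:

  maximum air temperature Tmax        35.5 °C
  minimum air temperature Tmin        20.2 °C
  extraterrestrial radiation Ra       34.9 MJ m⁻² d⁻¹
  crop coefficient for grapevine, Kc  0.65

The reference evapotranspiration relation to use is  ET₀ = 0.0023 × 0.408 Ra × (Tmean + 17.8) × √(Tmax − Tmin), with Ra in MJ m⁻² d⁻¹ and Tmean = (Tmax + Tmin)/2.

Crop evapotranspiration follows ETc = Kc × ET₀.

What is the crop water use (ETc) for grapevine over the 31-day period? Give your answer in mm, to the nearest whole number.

118 mm

Tmean = (35.5 + 20.2)/2 = 27.85 °C
0.408 Ra = 0.408 × 34.9 = 14.2392 mm/d equivalent
ET₀ = 0.0023 × 14.2392 × (27.85 + 17.8) × √15.3 = 0.0023 × 14.2392 × 45.65 × 3.9115 = 5.8479 mm/d
ETc = Kc × ET₀ = 0.65 × 5.8479 = 3.8011 mm/d
Over 31 days: 3.8011 × 31 = 117.834 mm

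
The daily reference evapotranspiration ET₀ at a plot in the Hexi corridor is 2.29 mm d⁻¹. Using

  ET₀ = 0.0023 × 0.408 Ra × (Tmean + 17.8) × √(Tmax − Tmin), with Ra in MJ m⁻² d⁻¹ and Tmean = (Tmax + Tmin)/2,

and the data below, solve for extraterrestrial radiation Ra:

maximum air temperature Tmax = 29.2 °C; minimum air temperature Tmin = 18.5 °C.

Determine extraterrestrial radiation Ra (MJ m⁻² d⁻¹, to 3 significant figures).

Tmean = (29.2+18.5)/2 = 23.85 °C; ΔT = 10.7
Ra = ET₀ / [0.0023 × 0.408 × (Tmean+17.8) × √ΔT]
   = 2.29 / (0.0023 × 0.408 × 41.65 × 3.2711) = 17.912 MJ m⁻² d⁻¹

17.9 MJ m⁻² d⁻¹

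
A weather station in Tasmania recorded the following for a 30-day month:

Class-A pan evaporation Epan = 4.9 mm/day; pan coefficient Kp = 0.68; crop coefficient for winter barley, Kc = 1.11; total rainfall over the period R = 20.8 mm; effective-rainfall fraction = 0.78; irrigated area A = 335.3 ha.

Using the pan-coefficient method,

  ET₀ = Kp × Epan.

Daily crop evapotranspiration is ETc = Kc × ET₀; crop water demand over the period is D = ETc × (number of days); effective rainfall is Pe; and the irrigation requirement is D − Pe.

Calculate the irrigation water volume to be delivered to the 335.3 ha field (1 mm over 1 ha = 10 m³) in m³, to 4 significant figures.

ET₀ = 0.68 × 4.9 = 3.3320 mm/d
ETc = Kc × ET₀ = 1.11 × 3.3320 = 3.6985 mm/d
Crop demand D = ETc × 30 d = 3.6985 × 30 = 110.955 mm
Pe = 0.78 × 20.8 = 16.224 mm
D − Pe = 110.955 − 16.224 = 94.731 mm
Volume = 94.731 mm × 335.3 ha × 10 = 317633.0 m³

317600 m³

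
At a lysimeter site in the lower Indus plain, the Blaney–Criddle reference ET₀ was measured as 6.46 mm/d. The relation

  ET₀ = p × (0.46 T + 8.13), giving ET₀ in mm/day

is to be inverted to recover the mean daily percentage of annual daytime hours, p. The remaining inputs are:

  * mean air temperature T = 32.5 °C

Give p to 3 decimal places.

0.280

p = ET₀ / (0.46 T + 8.13) = 6.46 / (0.46 × 32.5 + 8.13) = 6.46 / 23.080 = 0.2799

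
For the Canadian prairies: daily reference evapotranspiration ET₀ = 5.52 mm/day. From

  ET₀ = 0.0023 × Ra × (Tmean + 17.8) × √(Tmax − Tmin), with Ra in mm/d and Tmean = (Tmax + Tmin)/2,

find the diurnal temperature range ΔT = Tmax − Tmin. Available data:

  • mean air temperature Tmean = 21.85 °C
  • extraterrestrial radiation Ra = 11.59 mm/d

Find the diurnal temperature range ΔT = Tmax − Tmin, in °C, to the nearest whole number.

27 °C

√ΔT = ET₀ / [0.0023 × Ra × (Tmean+17.8)] = 5.52 / (0.0023 × 11.59 × 39.65) = 5.2226
ΔT = 5.2226² = 27.276 °C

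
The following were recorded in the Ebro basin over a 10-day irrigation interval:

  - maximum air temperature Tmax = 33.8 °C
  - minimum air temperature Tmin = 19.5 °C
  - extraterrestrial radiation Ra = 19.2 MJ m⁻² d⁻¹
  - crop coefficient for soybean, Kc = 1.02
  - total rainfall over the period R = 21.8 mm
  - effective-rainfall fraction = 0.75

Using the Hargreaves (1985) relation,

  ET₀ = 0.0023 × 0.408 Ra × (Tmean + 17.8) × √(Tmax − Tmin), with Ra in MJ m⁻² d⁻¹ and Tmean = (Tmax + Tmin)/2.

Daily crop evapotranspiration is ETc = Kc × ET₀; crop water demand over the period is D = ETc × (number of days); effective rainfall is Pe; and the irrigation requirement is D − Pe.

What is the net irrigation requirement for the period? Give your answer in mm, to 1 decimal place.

14.5 mm

Tmean = (33.8 + 19.5)/2 = 26.65 °C
0.408 Ra = 0.408 × 19.2 = 7.8336 mm/d equivalent
ET₀ = 0.0023 × 7.8336 × (26.65 + 17.8) × √14.3 = 0.0023 × 7.8336 × 44.45 × 3.7815 = 3.0285 mm/d
ETc = Kc × ET₀ = 1.02 × 3.0285 = 3.0891 mm/d
Crop demand D = ETc × 10 d = 3.0891 × 10 = 30.891 mm
Pe = 0.75 × 21.8 = 16.350 mm
D − Pe = 30.891 − 16.350 = 14.541 mm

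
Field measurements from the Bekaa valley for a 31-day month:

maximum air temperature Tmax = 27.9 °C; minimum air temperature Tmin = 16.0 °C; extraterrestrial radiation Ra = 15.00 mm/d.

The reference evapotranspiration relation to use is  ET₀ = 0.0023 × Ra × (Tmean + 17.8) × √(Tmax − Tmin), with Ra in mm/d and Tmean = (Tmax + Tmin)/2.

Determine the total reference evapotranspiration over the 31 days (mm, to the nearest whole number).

147 mm

Tmean = (27.9 + 16.0)/2 = 21.95 °C
ET₀ = 0.0023 × 15.00 × (21.95 + 17.8) × √11.9 = 0.0023 × 15.00 × 39.75 × 3.4496 = 4.7307 mm/d
Over 31 days: 4.7307 × 31 = 146.652 mm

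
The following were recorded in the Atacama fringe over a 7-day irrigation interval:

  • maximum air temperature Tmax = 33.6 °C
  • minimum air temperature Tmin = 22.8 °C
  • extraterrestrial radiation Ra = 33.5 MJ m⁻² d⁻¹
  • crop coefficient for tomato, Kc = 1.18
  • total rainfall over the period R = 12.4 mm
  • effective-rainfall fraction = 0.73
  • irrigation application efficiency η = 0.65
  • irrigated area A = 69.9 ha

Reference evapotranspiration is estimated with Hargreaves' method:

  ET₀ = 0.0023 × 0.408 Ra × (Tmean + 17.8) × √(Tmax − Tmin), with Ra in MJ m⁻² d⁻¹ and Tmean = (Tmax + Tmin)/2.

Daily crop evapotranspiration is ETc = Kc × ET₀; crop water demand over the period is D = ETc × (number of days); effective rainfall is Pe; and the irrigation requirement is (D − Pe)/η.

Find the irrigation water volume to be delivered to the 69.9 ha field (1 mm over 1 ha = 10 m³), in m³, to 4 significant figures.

32480 m³

Tmean = (33.6 + 22.8)/2 = 28.20 °C
0.408 Ra = 0.408 × 33.5 = 13.6680 mm/d equivalent
ET₀ = 0.0023 × 13.6680 × (28.20 + 17.8) × √10.8 = 0.0023 × 13.6680 × 46.00 × 3.2863 = 4.7522 mm/d
ETc = Kc × ET₀ = 1.18 × 4.7522 = 5.6076 mm/d
Crop demand D = ETc × 7 d = 5.6076 × 7 = 39.253 mm
Pe = 0.73 × 12.4 = 9.052 mm
D − Pe = 39.253 − 9.052 = 30.201 mm
Gross irrigation = 30.201 / 0.65 = 46.463 mm
Volume = 46.463 mm × 69.9 ha × 10 = 32477.6 m³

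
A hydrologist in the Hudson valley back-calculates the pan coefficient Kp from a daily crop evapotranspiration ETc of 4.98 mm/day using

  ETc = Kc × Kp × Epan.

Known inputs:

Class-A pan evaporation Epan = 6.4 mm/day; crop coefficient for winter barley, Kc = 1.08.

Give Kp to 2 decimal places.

ETc = Kc × Kp × Epan  ⇒  Kp = ETc / (Kc × Epan)
Kp = 4.98 / (1.08 × 6.4) = 4.98 / 6.912 = 0.7205

0.72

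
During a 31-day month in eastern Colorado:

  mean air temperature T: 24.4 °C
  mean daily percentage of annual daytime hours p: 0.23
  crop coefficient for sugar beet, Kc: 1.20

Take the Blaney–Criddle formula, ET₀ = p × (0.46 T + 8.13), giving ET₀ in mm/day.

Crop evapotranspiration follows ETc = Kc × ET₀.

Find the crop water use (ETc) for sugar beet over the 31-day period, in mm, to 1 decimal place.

165.6 mm

ET₀ = 0.23 × (0.46 × 24.4 + 8.13) = 0.23 × 19.354 = 4.4514 mm/d
ETc = Kc × ET₀ = 1.20 × 4.4514 = 5.3417 mm/d
Over 31 days: 5.3417 × 31 = 165.593 mm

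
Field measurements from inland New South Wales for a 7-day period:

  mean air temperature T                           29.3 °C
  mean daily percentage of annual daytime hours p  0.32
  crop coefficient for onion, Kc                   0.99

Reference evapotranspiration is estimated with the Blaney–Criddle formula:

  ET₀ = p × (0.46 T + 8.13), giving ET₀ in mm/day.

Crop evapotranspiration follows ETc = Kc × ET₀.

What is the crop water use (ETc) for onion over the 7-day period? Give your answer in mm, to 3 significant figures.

47.9 mm

ET₀ = 0.32 × (0.46 × 29.3 + 8.13) = 0.32 × 21.608 = 6.9146 mm/d
ETc = Kc × ET₀ = 0.99 × 6.9146 = 6.8455 mm/d
Over 7 days: 6.8455 × 7 = 47.919 mm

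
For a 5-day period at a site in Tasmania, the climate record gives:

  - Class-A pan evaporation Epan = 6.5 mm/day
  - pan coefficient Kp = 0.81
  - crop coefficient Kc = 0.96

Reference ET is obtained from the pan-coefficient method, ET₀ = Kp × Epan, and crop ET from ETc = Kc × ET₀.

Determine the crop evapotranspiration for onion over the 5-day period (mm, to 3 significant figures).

ET₀ = 0.81 × 6.5 = 5.2650 mm/d
ETc = Kc × ET₀ = 0.96 × 5.2650 = 5.0544 mm/d
Over 5 days: 5.0544 × 5 = 25.272 mm

25.3 mm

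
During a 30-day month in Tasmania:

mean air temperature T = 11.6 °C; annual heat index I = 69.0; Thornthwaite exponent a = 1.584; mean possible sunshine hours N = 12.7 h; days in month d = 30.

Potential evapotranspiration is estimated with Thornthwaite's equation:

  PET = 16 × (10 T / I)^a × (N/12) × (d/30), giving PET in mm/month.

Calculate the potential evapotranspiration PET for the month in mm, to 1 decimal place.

10T/I = 10 × 11.6 / 69.0 = 1.6812
(10T/I)^a = 1.6812^1.584 = 2.2771
Uncorrected PET = 16 × 2.2771 = 36.434 mm
Correction = (N/12)(d/30) = (12.7/12)(30/30) = 1.0583
PET = 36.434 × 1.0583 = 38.558 mm/month

38.6 mm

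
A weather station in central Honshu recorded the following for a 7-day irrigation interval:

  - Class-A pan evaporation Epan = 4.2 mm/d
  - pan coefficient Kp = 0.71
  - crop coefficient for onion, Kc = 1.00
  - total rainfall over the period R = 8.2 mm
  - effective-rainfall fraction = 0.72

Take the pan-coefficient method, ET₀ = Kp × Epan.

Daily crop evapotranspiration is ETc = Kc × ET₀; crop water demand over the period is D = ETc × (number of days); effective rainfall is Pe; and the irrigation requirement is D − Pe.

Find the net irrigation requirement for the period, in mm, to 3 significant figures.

15.0 mm

ET₀ = 0.71 × 4.2 = 2.9820 mm/d
ETc = Kc × ET₀ = 1.00 × 2.9820 = 2.9820 mm/d
Crop demand D = ETc × 7 d = 2.9820 × 7 = 20.874 mm
Pe = 0.72 × 8.2 = 5.904 mm
D − Pe = 20.874 − 5.904 = 14.970 mm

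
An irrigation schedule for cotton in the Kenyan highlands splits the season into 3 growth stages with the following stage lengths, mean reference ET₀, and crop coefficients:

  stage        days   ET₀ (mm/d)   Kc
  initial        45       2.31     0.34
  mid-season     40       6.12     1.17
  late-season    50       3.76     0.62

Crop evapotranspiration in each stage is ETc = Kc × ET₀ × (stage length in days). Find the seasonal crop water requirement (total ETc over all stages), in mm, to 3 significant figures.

438 mm

initial: 0.34 × 2.31 × 45 = 35.34 mm
mid-season: 1.17 × 6.12 × 40 = 286.42 mm
late-season: 0.62 × 3.76 × 50 = 116.56 mm
Seasonal total = 438.32 mm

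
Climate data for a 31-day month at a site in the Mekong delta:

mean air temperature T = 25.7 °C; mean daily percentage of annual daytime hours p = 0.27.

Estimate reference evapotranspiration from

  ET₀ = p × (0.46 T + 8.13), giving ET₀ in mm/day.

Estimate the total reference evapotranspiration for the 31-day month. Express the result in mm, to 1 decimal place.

167.0 mm

ET₀ = 0.27 × (0.46 × 25.7 + 8.13) = 0.27 × 19.952 = 5.3870 mm/d
Monthly total = 5.3870 × 31 = 166.997 mm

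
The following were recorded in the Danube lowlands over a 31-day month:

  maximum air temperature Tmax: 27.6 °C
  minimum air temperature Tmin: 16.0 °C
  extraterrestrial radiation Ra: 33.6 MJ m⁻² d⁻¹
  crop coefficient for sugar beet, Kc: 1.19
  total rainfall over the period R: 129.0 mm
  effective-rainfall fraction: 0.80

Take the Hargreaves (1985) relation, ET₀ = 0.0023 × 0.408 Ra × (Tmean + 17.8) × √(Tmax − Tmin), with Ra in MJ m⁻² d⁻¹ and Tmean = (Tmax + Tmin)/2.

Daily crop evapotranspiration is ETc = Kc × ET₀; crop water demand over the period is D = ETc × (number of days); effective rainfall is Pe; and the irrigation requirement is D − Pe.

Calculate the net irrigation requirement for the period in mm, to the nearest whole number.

54 mm

Tmean = (27.6 + 16.0)/2 = 21.80 °C
0.408 Ra = 0.408 × 33.6 = 13.7088 mm/d equivalent
ET₀ = 0.0023 × 13.7088 × (21.80 + 17.8) × √11.6 = 0.0023 × 13.7088 × 39.60 × 3.4059 = 4.2526 mm/d
ETc = Kc × ET₀ = 1.19 × 4.2526 = 5.0606 mm/d
Crop demand D = ETc × 31 d = 5.0606 × 31 = 156.879 mm
Pe = 0.80 × 129.0 = 103.200 mm
D − Pe = 156.879 − 103.200 = 53.679 mm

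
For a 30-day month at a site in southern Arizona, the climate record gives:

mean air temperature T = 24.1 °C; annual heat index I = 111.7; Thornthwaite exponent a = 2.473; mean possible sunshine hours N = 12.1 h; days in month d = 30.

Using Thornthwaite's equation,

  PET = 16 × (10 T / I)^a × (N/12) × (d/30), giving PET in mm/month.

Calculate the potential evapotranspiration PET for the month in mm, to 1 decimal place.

108.0 mm

10T/I = 10 × 24.1 / 111.7 = 2.1576
(10T/I)^a = 2.1576^2.473 = 6.6975
Uncorrected PET = 16 × 6.6975 = 107.160 mm
Correction = (N/12)(d/30) = (12.1/12)(30/30) = 1.0083
PET = 107.160 × 1.0083 = 108.049 mm/month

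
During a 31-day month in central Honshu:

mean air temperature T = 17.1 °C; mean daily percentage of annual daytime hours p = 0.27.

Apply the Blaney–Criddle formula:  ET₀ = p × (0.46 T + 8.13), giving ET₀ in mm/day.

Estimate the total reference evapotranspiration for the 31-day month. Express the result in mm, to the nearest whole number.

134 mm

ET₀ = 0.27 × (0.46 × 17.1 + 8.13) = 0.27 × 15.996 = 4.3189 mm/d
Monthly total = 4.3189 × 31 = 133.886 mm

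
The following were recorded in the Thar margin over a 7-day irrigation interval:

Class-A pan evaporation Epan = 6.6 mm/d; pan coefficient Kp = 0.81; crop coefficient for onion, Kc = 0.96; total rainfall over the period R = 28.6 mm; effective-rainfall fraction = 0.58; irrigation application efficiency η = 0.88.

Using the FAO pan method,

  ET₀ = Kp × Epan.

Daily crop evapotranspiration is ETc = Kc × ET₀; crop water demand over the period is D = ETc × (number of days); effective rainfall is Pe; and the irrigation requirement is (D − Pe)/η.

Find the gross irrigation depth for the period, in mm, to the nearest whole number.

22 mm

ET₀ = 0.81 × 6.6 = 5.3460 mm/d
ETc = Kc × ET₀ = 0.96 × 5.3460 = 5.1322 mm/d
Crop demand D = ETc × 7 d = 5.1322 × 7 = 35.925 mm
Pe = 0.58 × 28.6 = 16.588 mm
D − Pe = 35.925 − 16.588 = 19.337 mm
Gross irrigation = 19.337 / 0.88 = 21.974 mm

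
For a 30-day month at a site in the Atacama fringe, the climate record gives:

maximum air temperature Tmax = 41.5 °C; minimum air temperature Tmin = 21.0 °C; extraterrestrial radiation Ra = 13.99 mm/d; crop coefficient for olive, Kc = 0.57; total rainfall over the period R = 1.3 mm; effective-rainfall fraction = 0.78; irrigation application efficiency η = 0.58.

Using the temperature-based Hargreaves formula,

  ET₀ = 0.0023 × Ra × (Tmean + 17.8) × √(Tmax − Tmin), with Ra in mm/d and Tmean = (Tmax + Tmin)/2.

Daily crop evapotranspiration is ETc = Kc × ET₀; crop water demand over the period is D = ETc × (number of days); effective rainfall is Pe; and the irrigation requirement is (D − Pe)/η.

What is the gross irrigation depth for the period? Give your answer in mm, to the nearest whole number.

209 mm

Tmean = (41.5 + 21.0)/2 = 31.25 °C
ET₀ = 0.0023 × 13.99 × (31.25 + 17.8) × √20.5 = 0.0023 × 13.99 × 49.05 × 4.5277 = 7.1460 mm/d
ETc = Kc × ET₀ = 0.57 × 7.1460 = 4.0732 mm/d
Crop demand D = ETc × 30 d = 4.0732 × 30 = 122.196 mm
Pe = 0.78 × 1.3 = 1.014 mm
D − Pe = 122.196 − 1.014 = 121.182 mm
Gross irrigation = 121.182 / 0.58 = 208.934 mm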